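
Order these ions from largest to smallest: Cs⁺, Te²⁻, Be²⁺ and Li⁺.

Te²⁻ > Cs⁺ > Li⁺ > Be²⁺

Be²⁺ has 2 e⁻ (Z=4), Li⁺ has 2 e⁻ (Z=3), Cs⁺ has 54 e⁻ (Z=55), Te²⁻ has 54 e⁻ (Z=52). Be²⁺ < Li⁺ (both 2 e⁻, Z=4>3); Li⁺ < Cs⁺ (same group, period 2 vs 6); Cs⁺ < Te²⁻ (both 54 e⁻, Z=55>52).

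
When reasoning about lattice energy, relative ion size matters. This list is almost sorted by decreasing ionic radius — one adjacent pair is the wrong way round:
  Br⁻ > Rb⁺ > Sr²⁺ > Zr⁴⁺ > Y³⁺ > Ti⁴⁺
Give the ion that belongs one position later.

Scanning neighbour by neighbour, only Zr⁴⁺/Y³⁺ violates a trend: they are isoelectronic (36 e⁻) and Zr has more protons than Y (40 vs 39), making Zr⁴⁺ smaller. That makes Zr⁴⁺ the one sitting a position early relative to where it belongs.

Zr⁴⁺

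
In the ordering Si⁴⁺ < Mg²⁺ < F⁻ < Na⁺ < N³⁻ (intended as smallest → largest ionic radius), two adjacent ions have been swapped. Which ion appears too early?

Compare adjacent ions: they are isoelectronic (10 e⁻) and Na has more protons than F (11 vs 9), making Na⁺ smaller — yet in this increasing list F⁻ sits before Na⁺. Nothing else is reversed, so F⁻ should move one place to the right.

F⁻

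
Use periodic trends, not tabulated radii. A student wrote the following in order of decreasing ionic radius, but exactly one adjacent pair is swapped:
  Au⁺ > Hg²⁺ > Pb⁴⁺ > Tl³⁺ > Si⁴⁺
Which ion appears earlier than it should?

The pair Pb⁴⁺, Tl³⁺ is the wrong way round — they are isoelectronic (78 e⁻) and Pb has more protons than Tl (82 vs 81), making Pb⁴⁺ smaller. All other adjacent pairs agree with periodic trends, so Pb⁴⁺ is the misplaced ion.

Pb⁴⁺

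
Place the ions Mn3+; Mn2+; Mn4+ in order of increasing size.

For a single element, ionic radius drops as positive charge rises — Mn4+ < Mn2+.

Mn4+ < Mn3+ < Mn2+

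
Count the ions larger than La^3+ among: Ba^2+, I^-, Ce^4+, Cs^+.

3

Isoelectronic series (54 e⁻ each). Size is set by nuclear charge: more protons means a smaller ion. Ce^4+ (Z=58), La^3+ (Z=57), Ba^2+ (Z=56), Cs^+ (Z=55), I^- (Z=53).
Relative to La^3+, the ions that are larger are Ba^2+, Cs^+, I^-. So 3 are larger.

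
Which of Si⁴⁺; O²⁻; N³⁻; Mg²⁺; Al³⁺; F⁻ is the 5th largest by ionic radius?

Isoelectronic series (10 e⁻ each). Size is set by nuclear charge: more protons means a smaller ion. Si⁴⁺ (Z=14), Al³⁺ (Z=13), Mg²⁺ (Z=12), F⁻ (Z=9), O²⁻ (Z=8), N³⁻ (Z=7).
Ordering: Si⁴⁺ < Al³⁺ < Mg²⁺ < F⁻ < O²⁻ < N³⁻. The 5th largest is Al³⁺.

Al³⁺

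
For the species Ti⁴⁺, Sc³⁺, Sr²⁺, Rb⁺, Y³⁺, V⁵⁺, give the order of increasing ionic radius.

V⁵⁺ < Ti⁴⁺ < Sc³⁺ < Y³⁺ < Sr²⁺ < Rb⁺

Tabulating Z and e⁻: V⁵⁺ (Z=23, 18 e⁻), Ti⁴⁺ (Z=22, 18 e⁻), Sc³⁺ (Z=21, 18 e⁻), Y³⁺ (Z=39, 36 e⁻), Sr²⁺ (Z=38, 36 e⁻), Rb⁺ (Z=37, 36 e⁻). V⁵⁺ < Ti⁴⁺ (both 18 e⁻, Z=23>22); Ti⁴⁺ < Sc³⁺ (both 18 e⁻, Z=22>21); Sc³⁺ < Y³⁺ (same group, 1 shell fewer); Y³⁺ < Sr²⁺ (isoelectronic, higher Z=39 is smaller); Sr²⁺ < Rb⁺ (both 36 e⁻, Z=38>37).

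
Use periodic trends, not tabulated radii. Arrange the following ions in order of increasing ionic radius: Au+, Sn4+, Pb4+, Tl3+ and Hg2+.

Sn4+: 46 e⁻, Z=50, Pb4+: 78 e⁻, Z=82, Tl3+: 78 e⁻, Z=81, Hg2+: 78 e⁻, Z=80, Au+: 78 e⁻, Z=79. Sn4+ < Pb4+ (same group, 1 shell fewer); Pb4+ < Tl3+ (both 78 e⁻, Z=82>81); Tl3+ < Hg2+ (both 78 e⁻, Z=81>80); Hg2+ < Au+ (isoelectronic, higher Z=80 is smaller).

Sn4+ < Pb4+ < Tl3+ < Hg2+ < Au+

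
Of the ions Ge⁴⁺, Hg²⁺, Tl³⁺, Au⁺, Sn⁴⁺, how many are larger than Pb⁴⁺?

Electron counts and nuclear charges: Ge⁴⁺: 28 e⁻, Z=32, Sn⁴⁺: 46 e⁻, Z=50, Pb⁴⁺: 78 e⁻, Z=82, Tl³⁺: 78 e⁻, Z=81, Hg²⁺: 78 e⁻, Z=80, Au⁺: 78 e⁻, Z=79. Ge⁴⁺ < Sn⁴⁺ (same group, period 4 vs 5); Sn⁴⁺ < Pb⁴⁺ (same group, period 5 vs 6); Pb⁴⁺ < Tl³⁺ (both 78 e⁻, Z=82>81); Tl³⁺ < Hg²⁺ (isoelectronic, higher Z=81 is smaller); Hg²⁺ < Au⁺ (both 78 e⁻, Z=80>79).
Placing each against Pb⁴⁺: smaller — Ge⁴⁺, Sn⁴⁺; larger — Tl³⁺, Hg²⁺, Au⁺. That's 3.

3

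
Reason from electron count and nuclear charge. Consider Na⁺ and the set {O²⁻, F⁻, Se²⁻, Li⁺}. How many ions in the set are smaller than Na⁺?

Li⁺: 2 e⁻, Z=3, Na⁺: 10 e⁻, Z=11, F⁻: 10 e⁻, Z=9, O²⁻: 10 e⁻, Z=8, Se²⁻: 36 e⁻, Z=34. Li⁺ < Na⁺ (same group, 1 shell fewer); Na⁺ < F⁻ (isoelectronic, higher Z=11 is smaller); F⁻ < O²⁻ (isoelectronic, higher Z=9 is smaller); O²⁻ < Se²⁻ (same group, 2 shells fewer).
Placing each against Na⁺: smaller — Li⁺; larger — F⁻, O²⁻, Se²⁻. That's 1.

1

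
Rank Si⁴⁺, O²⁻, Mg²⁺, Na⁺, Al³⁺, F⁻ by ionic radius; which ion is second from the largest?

These species are isoelectronic with 10 electrons. The only difference is the number of protons: Si⁴⁺ (Z=14), Al³⁺ (Z=13), Mg²⁺ (Z=12), Na⁺ (Z=11), F⁻ (Z=9), O²⁻ (Z=8). The strongest nuclear pull (Si⁴⁺) gives the smallest ion.
Full ascending order: Si⁴⁺ < Al³⁺ < Mg²⁺ < Na⁺ < F⁻ < O²⁻. Counting from the largest, position 2 is F⁻.

F⁻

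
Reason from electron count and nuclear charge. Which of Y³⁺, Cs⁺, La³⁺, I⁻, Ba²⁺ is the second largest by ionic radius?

Cs⁺

Tabulating Z and e⁻: Y³⁺ has 36 e⁻ (Z=39), La³⁺ has 54 e⁻ (Z=57), Ba²⁺ has 54 e⁻ (Z=56), Cs⁺ has 54 e⁻ (Z=55), I⁻ has 54 e⁻ (Z=53). Y³⁺ < La³⁺ (same group, period 5 vs 6); La³⁺ < Ba²⁺ (both 54 e⁻, Z=57>56); Ba²⁺ < Cs⁺ (both 54 e⁻, Z=56>55); Cs⁺ < I⁻ (isoelectronic, higher Z=55 is smaller).
Full ascending order: Y³⁺ < La³⁺ < Ba²⁺ < Cs⁺ < I⁻. Counting from the largest, position 2 is Cs⁺.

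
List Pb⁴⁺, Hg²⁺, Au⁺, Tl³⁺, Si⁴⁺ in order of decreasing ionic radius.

Work out protons and electrons: Si⁴⁺: 10 e⁻, Z=14, Pb⁴⁺: 78 e⁻, Z=82, Tl³⁺: 78 e⁻, Z=81, Hg²⁺: 78 e⁻, Z=80, Au⁺: 78 e⁻, Z=79. Si⁴⁺ < Pb⁴⁺ (same group, period 3 vs 6); Pb⁴⁺ < Tl³⁺ (both 78 e⁻, Z=82>81); Tl³⁺ < Hg²⁺ (isoelectronic, higher Z=81 is smaller); Hg²⁺ < Au⁺ (isoelectronic, higher Z=80 is smaller).

Au⁺ > Hg²⁺ > Tl³⁺ > Pb⁴⁺ > Si⁴⁺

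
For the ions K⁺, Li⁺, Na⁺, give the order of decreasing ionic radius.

All are in the same group with charge +1. Radius grows down the group as n (the outermost shell) increases.

K⁺ > Na⁺ > Li⁺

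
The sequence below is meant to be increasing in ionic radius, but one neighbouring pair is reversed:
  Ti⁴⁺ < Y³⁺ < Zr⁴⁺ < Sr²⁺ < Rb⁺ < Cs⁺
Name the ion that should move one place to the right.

The pair Y³⁺, Zr⁴⁺ is the wrong way round — both have 36 electrons but Z(Zr)=40 > Z(Y)=39, so Zr⁴⁺ should be the smaller of the two. All other adjacent pairs agree with periodic trends, so Y³⁺ is the misplaced ion.

Y³⁺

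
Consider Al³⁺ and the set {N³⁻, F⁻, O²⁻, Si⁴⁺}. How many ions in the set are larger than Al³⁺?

All of these have 10 electrons (isoelectronic). With the same electron cloud, the ion with the most protons pulls it in tightest. Nuclear charges: Si⁴⁺ (Z=14), Al³⁺ (Z=13), F⁻ (Z=9), O²⁻ (Z=8), N³⁻ (Z=7). Highest Z is smallest.
Overall: Si⁴⁺ < Al³⁺ < F⁻ < O²⁻ < N³⁻. Al³⁺ has 1 below it and 3 above. So 3 are larger.

3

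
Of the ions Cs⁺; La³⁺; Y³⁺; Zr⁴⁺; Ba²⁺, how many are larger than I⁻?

Tabulating Z and e⁻: Zr⁴⁺: 36 e⁻, Z=40, Y³⁺: 36 e⁻, Z=39, La³⁺: 54 e⁻, Z=57, Ba²⁺: 54 e⁻, Z=56, Cs⁺: 54 e⁻, Z=55, I⁻: 54 e⁻, Z=53. Zr⁴⁺ < Y³⁺ (both 36 e⁻, Z=40>39); Y³⁺ < La³⁺ (same group, 1 shell fewer); La³⁺ < Ba²⁺ (both 54 e⁻, Z=57>56); Ba²⁺ < Cs⁺ (isoelectronic, higher Z=56 is smaller); Cs⁺ < I⁻ (isoelectronic, higher Z=55 is smaller).
Placing each against I⁻: smaller — Zr⁴⁺, Y³⁺, La³⁺, Ba²⁺, Cs⁺; larger — none. So 0 are larger.

0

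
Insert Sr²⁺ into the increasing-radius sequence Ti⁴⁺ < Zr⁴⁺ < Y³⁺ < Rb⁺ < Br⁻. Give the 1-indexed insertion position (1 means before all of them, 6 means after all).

Work out protons and electrons: Ti⁴⁺: 18 e⁻, Z=22, Zr⁴⁺: 36 e⁻, Z=40, Y³⁺: 36 e⁻, Z=39, Sr²⁺: 36 e⁻, Z=38, Rb⁺: 36 e⁻, Z=37, Br⁻: 36 e⁻, Z=35. Ti⁴⁺ < Zr⁴⁺ (same group, period 4 vs 5); Zr⁴⁺ < Y³⁺ (isoelectronic, higher Z=40 is smaller); Y³⁺ < Sr²⁺ (isoelectronic, higher Z=39 is smaller); Sr²⁺ < Rb⁺ (isoelectronic, higher Z=38 is smaller); Rb⁺ < Br⁻ (isoelectronic, higher Z=37 is smaller).
Putting Sr²⁺ in gives Ti⁴⁺ < Zr⁴⁺ < Y³⁺ < Sr²⁺ < Rb⁺ < Br⁻; it lands at slot 4.

4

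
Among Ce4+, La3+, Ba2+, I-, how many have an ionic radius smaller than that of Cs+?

Each ion has 54 electrons. The ranking follows nuclear charge in reverse — greater Z gives a smaller radius. Ce4+ (Z=58), La3+ (Z=57), Ba2+ (Z=56), Cs+ (Z=55), I- (Z=53).
Overall: Ce4+ < La3+ < Ba2+ < Cs+ < I-. Cs+ has 3 below it and 1 above. Count: 3.

3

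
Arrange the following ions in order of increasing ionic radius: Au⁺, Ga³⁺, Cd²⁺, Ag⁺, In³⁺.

Ga³⁺ < In³⁺ < Cd²⁺ < Ag⁺ < Au⁺

Tabulating Z and e⁻: Ga³⁺ (Z=31, 28 e⁻), In³⁺ (Z=49, 46 e⁻), Cd²⁺ (Z=48, 46 e⁻), Ag⁺ (Z=47, 46 e⁻), Au⁺ (Z=79, 78 e⁻). Ga³⁺ < In³⁺ (same group, 1 shell fewer); In³⁺ < Cd²⁺ (both 46 e⁻, Z=49>48); Cd²⁺ < Ag⁺ (isoelectronic, higher Z=48 is smaller); Ag⁺ < Au⁺ (same group, 1 shell fewer).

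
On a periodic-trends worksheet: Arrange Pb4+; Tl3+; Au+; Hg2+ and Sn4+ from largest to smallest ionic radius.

First list Z and electron count for each: Sn4+ has 46 e⁻ (Z=50), Pb4+ has 78 e⁻ (Z=82), Tl3+ has 78 e⁻ (Z=81), Hg2+ has 78 e⁻ (Z=80), Au+ has 78 e⁻ (Z=79). Sn4+ < Pb4+ (same group, 1 shell fewer); Pb4+ < Tl3+ (isoelectronic, higher Z=82 is smaller); Tl3+ < Hg2+ (isoelectronic, higher Z=81 is smaller); Hg2+ < Au+ (both 78 e⁻, Z=80>79).

Au+ > Hg2+ > Tl3+ > Pb4+ > Sn4+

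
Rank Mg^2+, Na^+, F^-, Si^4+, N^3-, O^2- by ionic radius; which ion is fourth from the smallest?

F^-

Isoelectronic series (10 e⁻ each). Size is set by nuclear charge: more protons means a smaller ion. Si^4+ (Z=14), Mg^2+ (Z=12), Na^+ (Z=11), F^- (Z=9), O^2- (Z=8), N^3- (Z=7).
So the order is Si^4+ < Mg^2+ < Na^+ < F^- < O^2- < N^3-; the 4th-smallest ion is F^-.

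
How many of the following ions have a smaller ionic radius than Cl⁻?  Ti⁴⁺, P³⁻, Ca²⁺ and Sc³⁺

Each ion has 18 electrons. The ranking follows nuclear charge in reverse — greater Z gives a smaller radius. Ti⁴⁺ (Z=22), Sc³⁺ (Z=21), Ca²⁺ (Z=20), Cl⁻ (Z=17), P³⁻ (Z=15).
Ordering all of them (including Cl⁻) by radius gives Ti⁴⁺ < Sc³⁺ < Ca²⁺ < Cl⁻ < P³⁻. So 3 are smaller.

3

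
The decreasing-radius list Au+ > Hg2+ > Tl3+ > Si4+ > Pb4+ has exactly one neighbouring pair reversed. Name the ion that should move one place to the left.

Pb4+

Scanning neighbour by neighbour, only Si4+/Pb4+ violates a trend: Si4+ and Pb4+ are in one column with the same charge; the lighter period-3 ion has 3 fewer shells and is smaller. That makes Pb4+ the one sitting a position late relative to where it belongs.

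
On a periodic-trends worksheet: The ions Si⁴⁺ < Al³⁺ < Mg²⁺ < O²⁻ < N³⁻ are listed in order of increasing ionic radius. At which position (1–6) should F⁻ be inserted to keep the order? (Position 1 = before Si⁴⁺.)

4

All of these have 10 electrons (isoelectronic). With the same electron cloud, the ion with the most protons pulls it in tightest. Nuclear charges: Si⁴⁺ (Z=14), Al³⁺ (Z=13), Mg²⁺ (Z=12), F⁻ (Z=9), O²⁻ (Z=8), N³⁻ (Z=7). Highest Z is smallest.
Merged order: Si⁴⁺ < Al³⁺ < Mg²⁺ < F⁻ < O²⁻ < N³⁻ — F⁻ is number 4.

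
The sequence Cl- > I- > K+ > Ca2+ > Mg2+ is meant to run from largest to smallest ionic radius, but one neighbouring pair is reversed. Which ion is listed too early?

Scanning neighbour by neighbour, only Cl-/I- violates a trend: Cl- and I- are in one column with the same charge; the lighter period-3 ion has 2 fewer shells and is smaller. That makes Cl- the one sitting a position early relative to where it belongs.

Cl-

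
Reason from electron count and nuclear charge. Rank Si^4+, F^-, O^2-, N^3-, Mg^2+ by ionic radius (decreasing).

Isoelectronic series (10 e⁻ each). Size is set by nuclear charge: more protons means a smaller ion. Si^4+ (Z=14), Mg^2+ (Z=12), F^- (Z=9), O^2- (Z=8), N^3- (Z=7).

N^3- > O^2- > F^- > Mg^2+ > Si^4+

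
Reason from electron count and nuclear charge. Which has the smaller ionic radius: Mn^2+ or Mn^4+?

Mn^4+

For a single element, ionic radius drops as positive charge rises — Mn^4+ < Mn^2+.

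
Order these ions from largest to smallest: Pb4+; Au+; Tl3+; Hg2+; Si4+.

Tabulating Z and e⁻: Si4+: 10 e⁻, Z=14, Pb4+: 78 e⁻, Z=82, Tl3+: 78 e⁻, Z=81, Hg2+: 78 e⁻, Z=80, Au+: 78 e⁻, Z=79. Si4+ < Pb4+ (same group, period 3 vs 6); Pb4+ < Tl3+ (both 78 e⁻, Z=82>81); Tl3+ < Hg2+ (both 78 e⁻, Z=81>80); Hg2+ < Au+ (both 78 e⁻, Z=80>79).

Au+ > Hg2+ > Tl3+ > Pb4+ > Si4+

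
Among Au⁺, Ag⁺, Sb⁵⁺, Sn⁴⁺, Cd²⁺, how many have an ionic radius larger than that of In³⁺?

3

First list Z and electron count for each: Sb⁵⁺: 46 e⁻, Z=51, Sn⁴⁺: 46 e⁻, Z=50, In³⁺: 46 e⁻, Z=49, Cd²⁺: 46 e⁻, Z=48, Ag⁺: 46 e⁻, Z=47, Au⁺: 78 e⁻, Z=79. Sb⁵⁺ < Sn⁴⁺ (both 46 e⁻, Z=51>50); Sn⁴⁺ < In³⁺ (isoelectronic, higher Z=50 is smaller); In³⁺ < Cd²⁺ (isoelectronic, higher Z=49 is smaller); Cd²⁺ < Ag⁺ (both 46 e⁻, Z=48>47); Ag⁺ < Au⁺ (same group, 1 shell fewer).
Ordering all of them (including In³⁺) by radius gives Sb⁵⁺ < Sn⁴⁺ < In³⁺ < Cd²⁺ < Ag⁺ < Au⁺. Count: 3.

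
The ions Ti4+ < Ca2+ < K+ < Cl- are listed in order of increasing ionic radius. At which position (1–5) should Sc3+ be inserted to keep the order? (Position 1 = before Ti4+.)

Isoelectronic series (18 e⁻ each). Size is set by nuclear charge: more protons means a smaller ion. Ti4+ (Z=22), Sc3+ (Z=21), Ca2+ (Z=20), K+ (Z=19), Cl- (Z=17).
With Sc3+ included the full order is Ti4+ < Sc3+ < Ca2+ < K+ < Cl-, so it takes position 2.

2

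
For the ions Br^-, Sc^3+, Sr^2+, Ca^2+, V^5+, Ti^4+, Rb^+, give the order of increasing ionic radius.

First list Z and electron count for each: V^5+: 18 e⁻, Z=23, Ti^4+: 18 e⁻, Z=22, Sc^3+: 18 e⁻, Z=21, Ca^2+: 18 e⁻, Z=20, Sr^2+: 36 e⁻, Z=38, Rb^+: 36 e⁻, Z=37, Br^-: 36 e⁻, Z=35. V^5+ < Ti^4+ (both 18 e⁻, Z=23>22); Ti^4+ < Sc^3+ (both 18 e⁻, Z=22>21); Sc^3+ < Ca^2+ (both 18 e⁻, Z=21>20); Ca^2+ < Sr^2+ (same group, period 4 vs 5); Sr^2+ < Rb^+ (both 36 e⁻, Z=38>37); Rb^+ < Br^- (both 36 e⁻, Z=37>35).

V^5+ < Ti^4+ < Sc^3+ < Ca^2+ < Sr^2+ < Rb^+ < Br^-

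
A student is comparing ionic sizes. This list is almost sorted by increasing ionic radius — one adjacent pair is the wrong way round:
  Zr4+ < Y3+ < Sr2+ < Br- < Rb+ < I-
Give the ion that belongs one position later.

Check each adjacent pair. Br- and Rb+ are reversed: they are isoelectronic (36 e⁻) and Rb has more protons than Br (37 vs 35), making Rb+ smaller. No other neighbouring pair contradicts the periodic trends, so Br- is the ion listed too early.

Br-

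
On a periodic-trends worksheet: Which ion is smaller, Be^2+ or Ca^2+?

Be^2+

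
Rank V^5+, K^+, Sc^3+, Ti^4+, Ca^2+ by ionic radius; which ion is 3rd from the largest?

Sc^3+

Each ion has 18 electrons. The ranking follows nuclear charge in reverse — greater Z gives a smaller radius. V^5+ (Z=23), Ti^4+ (Z=22), Sc^3+ (Z=21), Ca^2+ (Z=20), K^+ (Z=19).
So the order is V^5+ < Ti^4+ < Sc^3+ < Ca^2+ < K^+; the 3rd-largest ion is Sc^3+.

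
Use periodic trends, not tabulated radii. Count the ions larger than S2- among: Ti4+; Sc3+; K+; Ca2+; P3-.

Each ion has 18 electrons. The ranking follows nuclear charge in reverse — greater Z gives a smaller radius. Ti4+ (Z=22), Sc3+ (Z=21), Ca2+ (Z=20), K+ (Z=19), S2- (Z=16), P3- (Z=15).
Overall: Ti4+ < Sc3+ < Ca2+ < K+ < S2- < P3-. S2- has 4 below it and 1 above. So 1 is larger.

1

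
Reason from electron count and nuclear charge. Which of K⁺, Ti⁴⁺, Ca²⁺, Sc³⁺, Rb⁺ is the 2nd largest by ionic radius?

Work out protons and electrons: Ti⁴⁺ has 18 e⁻ (Z=22), Sc³⁺ has 18 e⁻ (Z=21), Ca²⁺ has 18 e⁻ (Z=20), K⁺ has 18 e⁻ (Z=19), Rb⁺ has 36 e⁻ (Z=37). Ti⁴⁺ < Sc³⁺ (isoelectronic, higher Z=22 is smaller); Sc³⁺ < Ca²⁺ (isoelectronic, higher Z=21 is smaller); Ca²⁺ < K⁺ (both 18 e⁻, Z=20>19); K⁺ < Rb⁺ (same group, 1 shell fewer).
That gives Ti⁴⁺ < Sc³⁺ < Ca²⁺ < K⁺ < Rb⁺. From the largest end, number 2 is K⁺.

K⁺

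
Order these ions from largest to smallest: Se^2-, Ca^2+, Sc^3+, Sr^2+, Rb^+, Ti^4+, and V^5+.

Se^2- > Rb^+ > Sr^2+ > Ca^2+ > Sc^3+ > Ti^4+ > V^5+

Work out protons and electrons: V^5+ (Z=23, 18 e⁻), Ti^4+ (Z=22, 18 e⁻), Sc^3+ (Z=21, 18 e⁻), Ca^2+ (Z=20, 18 e⁻), Sr^2+ (Z=38, 36 e⁻), Rb^+ (Z=37, 36 e⁻), Se^2- (Z=34, 36 e⁻). V^5+ < Ti^4+ (isoelectronic, higher Z=23 is smaller); Ti^4+ < Sc^3+ (isoelectronic, higher Z=22 is smaller); Sc^3+ < Ca^2+ (isoelectronic, higher Z=21 is smaller); Ca^2+ < Sr^2+ (same group, period 4 vs 5); Sr^2+ < Rb^+ (isoelectronic, higher Z=38 is smaller); Rb^+ < Se^2- (isoelectronic, higher Z=37 is smaller).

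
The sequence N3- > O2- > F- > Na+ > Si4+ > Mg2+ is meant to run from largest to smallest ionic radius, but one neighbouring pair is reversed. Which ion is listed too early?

The pair Si4+, Mg2+ is the wrong way round — Si4+ and Mg2+ share 10 electrons; the higher nuclear charge on Si (Z=14) contracts it more, so Si4+ < Mg2+. All other adjacent pairs agree with periodic trends, so Si4+ is the misplaced ion.

Si4+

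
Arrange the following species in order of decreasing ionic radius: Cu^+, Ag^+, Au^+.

Au^+ > Ag^+ > Cu^+

All are in the same group with charge +1. Radius grows down the group as n (the outermost shell) increases.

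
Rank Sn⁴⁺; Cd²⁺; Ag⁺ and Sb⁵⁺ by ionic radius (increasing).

Sb⁵⁺ < Sn⁴⁺ < Cd²⁺ < Ag⁺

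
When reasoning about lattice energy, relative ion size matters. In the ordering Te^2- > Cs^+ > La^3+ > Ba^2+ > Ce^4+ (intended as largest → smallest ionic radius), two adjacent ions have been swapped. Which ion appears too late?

Check each adjacent pair. La^3+ and Ba^2+ are reversed: both have 54 electrons but Z(La)=57 > Z(Ba)=56, so La^3+ should be the smaller of the two. No other neighbouring pair contradicts the periodic trends, so Ba^2+ is the ion listed too late.

Ba^2+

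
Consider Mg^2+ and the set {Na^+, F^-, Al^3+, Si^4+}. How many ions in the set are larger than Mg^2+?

2

Isoelectronic series (10 e⁻ each). Size is set by nuclear charge: more protons means a smaller ion. Si^4+ (Z=14), Al^3+ (Z=13), Mg^2+ (Z=12), Na^+ (Z=11), F^- (Z=9).
Overall: Si^4+ < Al^3+ < Mg^2+ < Na^+ < F^-. Mg^2+ has 2 below it and 2 above. That's 2.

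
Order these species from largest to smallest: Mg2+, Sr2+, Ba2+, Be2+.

Ba2+ > Sr2+ > Mg2+ > Be2+

These ions sit in one column with identical charge. Each step down the periodic table adds a principal shell, increasing the radius.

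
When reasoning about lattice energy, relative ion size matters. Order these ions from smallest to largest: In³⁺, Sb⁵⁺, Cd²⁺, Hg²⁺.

Sb⁵⁺ < In³⁺ < Cd²⁺ < Hg²⁺

Tabulating Z and e⁻: Sb⁵⁺ (Z=51, 46 e⁻), In³⁺ (Z=49, 46 e⁻), Cd²⁺ (Z=48, 46 e⁻), Hg²⁺ (Z=80, 78 e⁻). Sb⁵⁺ < In³⁺ (isoelectronic, higher Z=51 is smaller); In³⁺ < Cd²⁺ (both 46 e⁻, Z=49>48); Cd²⁺ < Hg²⁺ (same group, 1 shell fewer).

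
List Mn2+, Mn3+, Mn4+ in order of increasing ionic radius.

For a single element, ionic radius drops as positive charge rises — Mn4+ < Mn2+.

Mn4+ < Mn3+ < Mn2+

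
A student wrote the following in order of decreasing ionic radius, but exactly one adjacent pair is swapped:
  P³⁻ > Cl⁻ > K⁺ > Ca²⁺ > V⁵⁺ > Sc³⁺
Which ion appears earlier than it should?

Compare adjacent ions: V⁵⁺ and Sc³⁺ share 18 electrons; the higher nuclear charge on V (Z=23) contracts it more, so V⁵⁺ < Sc³⁺ — yet in this decreasing list V⁵⁺ sits before Sc³⁺. Nothing else is reversed, so V⁵⁺ should move one place to the right.

V⁵⁺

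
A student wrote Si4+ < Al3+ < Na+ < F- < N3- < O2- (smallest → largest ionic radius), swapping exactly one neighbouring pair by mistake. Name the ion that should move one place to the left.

Scanning neighbour by neighbour, only N3-/O2- violates a trend: O2- and N3- share 10 electrons; the higher nuclear charge on O (Z=8) contracts it more, so O2- < N3-. That makes O2- the one sitting a position late relative to where it belongs.

O2-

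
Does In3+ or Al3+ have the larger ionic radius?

These ions sit in one column with identical charge. Each step down the periodic table adds a principal shell, increasing the radius.

In3+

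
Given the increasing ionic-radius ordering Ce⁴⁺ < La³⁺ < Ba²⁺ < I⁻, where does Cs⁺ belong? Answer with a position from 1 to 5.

4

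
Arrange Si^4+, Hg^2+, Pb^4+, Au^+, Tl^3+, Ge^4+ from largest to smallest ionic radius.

Au^+ > Hg^2+ > Tl^3+ > Pb^4+ > Ge^4+ > Si^4+

Tabulating Z and e⁻: Si^4+: 10 e⁻, Z=14, Ge^4+: 28 e⁻, Z=32, Pb^4+: 78 e⁻, Z=82, Tl^3+: 78 e⁻, Z=81, Hg^2+: 78 e⁻, Z=80, Au^+: 78 e⁻, Z=79. Si^4+ < Ge^4+ (same group, 1 shell fewer); Ge^4+ < Pb^4+ (same group, period 4 vs 6); Pb^4+ < Tl^3+ (isoelectronic, higher Z=82 is smaller); Tl^3+ < Hg^2+ (isoelectronic, higher Z=81 is smaller); Hg^2+ < Au^+ (isoelectronic, higher Z=80 is smaller).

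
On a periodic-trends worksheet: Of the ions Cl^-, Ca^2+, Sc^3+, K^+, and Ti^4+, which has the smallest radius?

Ti^4+

Each ion has 18 electrons. The ranking follows nuclear charge in reverse — greater Z gives a smaller radius. Ti^4+ (Z=22), Sc^3+ (Z=21), Ca^2+ (Z=20), K^+ (Z=19), Cl^- (Z=17).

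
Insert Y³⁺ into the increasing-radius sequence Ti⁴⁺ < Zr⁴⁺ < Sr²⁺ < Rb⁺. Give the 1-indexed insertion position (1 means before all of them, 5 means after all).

Work out protons and electrons: Ti⁴⁺ (Z=22, 18 e⁻), Zr⁴⁺ (Z=40, 36 e⁻), Y³⁺ (Z=39, 36 e⁻), Sr²⁺ (Z=38, 36 e⁻), Rb⁺ (Z=37, 36 e⁻). Ti⁴⁺ < Zr⁴⁺ (same group, 1 shell fewer); Zr⁴⁺ < Y³⁺ (both 36 e⁻, Z=40>39); Y³⁺ < Sr²⁺ (isoelectronic, higher Z=39 is smaller); Sr²⁺ < Rb⁺ (isoelectronic, higher Z=38 is smaller).
Merged order: Ti⁴⁺ < Zr⁴⁺ < Y³⁺ < Sr²⁺ < Rb⁺ — Y³⁺ is number 3.

3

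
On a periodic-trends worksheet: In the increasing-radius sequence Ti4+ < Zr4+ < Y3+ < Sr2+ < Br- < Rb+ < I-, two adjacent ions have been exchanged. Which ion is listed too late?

Scanning neighbour by neighbour, only Br-/Rb+ violates a trend: they are isoelectronic (36 e⁻) and Rb has more protons than Br (37 vs 35), making Rb+ smaller. That makes Rb+ the one sitting a position late relative to where it belongs.

Rb+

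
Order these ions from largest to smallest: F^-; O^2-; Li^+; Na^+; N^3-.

First list Z and electron count for each: Li^+ (Z=3, 2 e⁻), Na^+ (Z=11, 10 e⁻), F^- (Z=9, 10 e⁻), O^2- (Z=8, 10 e⁻), N^3- (Z=7, 10 e⁻). Li^+ < Na^+ (same group, 1 shell fewer); Na^+ < F^- (both 10 e⁻, Z=11>9); F^- < O^2- (isoelectronic, higher Z=9 is smaller); O^2- < N^3- (both 10 e⁻, Z=8>7).

N^3- > O^2- > F^- > Na^+ > Li^+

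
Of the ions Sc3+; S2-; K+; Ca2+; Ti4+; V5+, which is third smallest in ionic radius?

Sc3+

Isoelectronic series (18 e⁻ each). Size is set by nuclear charge: more protons means a smaller ion. V5+ (Z=23), Ti4+ (Z=22), Sc3+ (Z=21), Ca2+ (Z=20), K+ (Z=19), S2- (Z=16).
Ordering: V5+ < Ti4+ < Sc3+ < Ca2+ < K+ < S2-. The third smallest is Sc3+.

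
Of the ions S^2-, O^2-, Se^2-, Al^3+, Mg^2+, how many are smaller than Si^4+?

0

Work out protons and electrons: Si^4+ has 10 e⁻ (Z=14), Al^3+ has 10 e⁻ (Z=13), Mg^2+ has 10 e⁻ (Z=12), O^2- has 10 e⁻ (Z=8), S^2- has 18 e⁻ (Z=16), Se^2- has 36 e⁻ (Z=34). Si^4+ < Al^3+ (both 10 e⁻, Z=14>13); Al^3+ < Mg^2+ (isoelectronic, higher Z=13 is smaller); Mg^2+ < O^2- (both 10 e⁻, Z=12>8); O^2- < S^2- (same group, period 2 vs 3); S^2- < Se^2- (same group, 1 shell fewer).
Overall: Si^4+ < Al^3+ < Mg^2+ < O^2- < S^2- < Se^2-. Si^4+ has 0 below it and 5 above. So 0 are smaller.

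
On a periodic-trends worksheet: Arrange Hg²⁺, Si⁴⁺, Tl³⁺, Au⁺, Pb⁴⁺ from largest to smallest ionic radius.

Electron counts and nuclear charges: Si⁴⁺: 10 e⁻, Z=14, Pb⁴⁺: 78 e⁻, Z=82, Tl³⁺: 78 e⁻, Z=81, Hg²⁺: 78 e⁻, Z=80, Au⁺: 78 e⁻, Z=79. Si⁴⁺ < Pb⁴⁺ (same group, period 3 vs 6); Pb⁴⁺ < Tl³⁺ (isoelectronic, higher Z=82 is smaller); Tl³⁺ < Hg²⁺ (both 78 e⁻, Z=81>80); Hg²⁺ < Au⁺ (isoelectronic, higher Z=80 is smaller).

Au⁺ > Hg²⁺ > Tl³⁺ > Pb⁴⁺ > Si⁴⁺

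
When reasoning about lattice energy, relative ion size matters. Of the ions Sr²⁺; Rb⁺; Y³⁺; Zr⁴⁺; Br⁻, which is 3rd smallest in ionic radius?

Each ion has 36 electrons. The ranking follows nuclear charge in reverse — greater Z gives a smaller radius. Zr⁴⁺ (Z=40), Y³⁺ (Z=39), Sr²⁺ (Z=38), Rb⁺ (Z=37), Br⁻ (Z=35).
So the order is Zr⁴⁺ < Y³⁺ < Sr²⁺ < Rb⁺ < Br⁻; the 3rd-smallest ion is Sr²⁺.

Sr²⁺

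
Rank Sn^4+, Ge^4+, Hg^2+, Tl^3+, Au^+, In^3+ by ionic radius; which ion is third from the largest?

Ge^4+ has 28 e⁻ (Z=32), Sn^4+ has 46 e⁻ (Z=50), In^3+ has 46 e⁻ (Z=49), Tl^3+ has 78 e⁻ (Z=81), Hg^2+ has 78 e⁻ (Z=80), Au^+ has 78 e⁻ (Z=79). Ge^4+ < Sn^4+ (same group, period 4 vs 5); Sn^4+ < In^3+ (both 46 e⁻, Z=50>49); In^3+ < Tl^3+ (same group, 1 shell fewer); Tl^3+ < Hg^2+ (both 78 e⁻, Z=81>80); Hg^2+ < Au^+ (isoelectronic, higher Z=80 is smaller).
That gives Ge^4+ < Sn^4+ < In^3+ < Tl^3+ < Hg^2+ < Au^+. From the largest end, number 3 is Tl^3+.

Tl^3+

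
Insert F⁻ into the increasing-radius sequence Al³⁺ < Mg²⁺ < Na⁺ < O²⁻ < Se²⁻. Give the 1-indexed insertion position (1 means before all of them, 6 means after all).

Electron counts and nuclear charges: Al³⁺ has 10 e⁻ (Z=13), Mg²⁺ has 10 e⁻ (Z=12), Na⁺ has 10 e⁻ (Z=11), F⁻ has 10 e⁻ (Z=9), O²⁻ has 10 e⁻ (Z=8), Se²⁻ has 36 e⁻ (Z=34). Al³⁺ < Mg²⁺ (isoelectronic, higher Z=13 is smaller); Mg²⁺ < Na⁺ (both 10 e⁻, Z=12>11); Na⁺ < F⁻ (isoelectronic, higher Z=11 is smaller); F⁻ < O²⁻ (isoelectronic, higher Z=9 is smaller); O²⁻ < Se²⁻ (same group, period 2 vs 4).
Merged order: Al³⁺ < Mg²⁺ < Na⁺ < F⁻ < O²⁻ < Se²⁻ — F⁻ is number 4.

4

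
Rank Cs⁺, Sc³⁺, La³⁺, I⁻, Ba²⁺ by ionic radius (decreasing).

I⁻ > Cs⁺ > Ba²⁺ > La³⁺ > Sc³⁺

Tabulating Z and e⁻: Sc³⁺ has 18 e⁻ (Z=21), La³⁺ has 54 e⁻ (Z=57), Ba²⁺ has 54 e⁻ (Z=56), Cs⁺ has 54 e⁻ (Z=55), I⁻ has 54 e⁻ (Z=53). Sc³⁺ < La³⁺ (same group, 2 shells fewer); La³⁺ < Ba²⁺ (both 54 e⁻, Z=57>56); Ba²⁺ < Cs⁺ (isoelectronic, higher Z=56 is smaller); Cs⁺ < I⁻ (isoelectronic, higher Z=55 is smaller).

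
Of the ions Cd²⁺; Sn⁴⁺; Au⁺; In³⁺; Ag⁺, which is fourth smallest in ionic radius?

Sn⁴⁺ has 46 e⁻ (Z=50), In³⁺ has 46 e⁻ (Z=49), Cd²⁺ has 46 e⁻ (Z=48), Ag⁺ has 46 e⁻ (Z=47), Au⁺ has 78 e⁻ (Z=79). Sn⁴⁺ < In³⁺ (both 46 e⁻, Z=50>49); In³⁺ < Cd²⁺ (isoelectronic, higher Z=49 is smaller); Cd²⁺ < Ag⁺ (both 46 e⁻, Z=48>47); Ag⁺ < Au⁺ (same group, period 5 vs 6).
Full ascending order: Sn⁴⁺ < In³⁺ < Cd²⁺ < Ag⁺ < Au⁺. Counting from the smallest, position 4 is Ag⁺.

Ag⁺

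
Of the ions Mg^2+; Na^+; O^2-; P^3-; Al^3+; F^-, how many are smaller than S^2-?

5

Electron counts and nuclear charges: Al^3+: 10 e⁻, Z=13, Mg^2+: 10 e⁻, Z=12, Na^+: 10 e⁻, Z=11, F^-: 10 e⁻, Z=9, O^2-: 10 e⁻, Z=8, S^2-: 18 e⁻, Z=16, P^3-: 18 e⁻, Z=15. Al^3+ < Mg^2+ (isoelectronic, higher Z=13 is smaller); Mg^2+ < Na^+ (both 10 e⁻, Z=12>11); Na^+ < F^- (both 10 e⁻, Z=11>9); F^- < O^2- (both 10 e⁻, Z=9>8); O^2- < S^2- (same group, period 2 vs 3); S^2- < P^3- (both 18 e⁻, Z=16>15).
Placing each against S^2-: smaller — Al^3+, Mg^2+, Na^+, F^-, O^2-; larger — P^3-. That's 5.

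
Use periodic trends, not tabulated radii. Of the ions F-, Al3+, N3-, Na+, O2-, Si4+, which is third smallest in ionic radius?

Na+

Isoelectronic series (10 e⁻ each). Size is set by nuclear charge: more protons means a smaller ion. Si4+ (Z=14), Al3+ (Z=13), Na+ (Z=11), F- (Z=9), O2- (Z=8), N3- (Z=7).
Full ascending order: Si4+ < Al3+ < Na+ < F- < O2- < N3-. Counting from the smallest, position 3 is Na+.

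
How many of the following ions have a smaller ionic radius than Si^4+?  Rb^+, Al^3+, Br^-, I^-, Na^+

0

Work out protons and electrons: Si^4+: 10 e⁻, Z=14, Al^3+: 10 e⁻, Z=13, Na^+: 10 e⁻, Z=11, Rb^+: 36 e⁻, Z=37, Br^-: 36 e⁻, Z=35, I^-: 54 e⁻, Z=53. Si^4+ < Al^3+ (both 10 e⁻, Z=14>13); Al^3+ < Na^+ (both 10 e⁻, Z=13>11); Na^+ < Rb^+ (same group, 2 shells fewer); Rb^+ < Br^- (both 36 e⁻, Z=37>35); Br^- < I^- (same group, 1 shell fewer).
Placing each against Si^4+: smaller — none; larger — Al^3+, Na^+, Rb^+, Br^-, I^-. Count: 0.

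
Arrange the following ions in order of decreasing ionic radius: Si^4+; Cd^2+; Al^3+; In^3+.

Cd^2+ > In^3+ > Al^3+ > Si^4+

Electron counts and nuclear charges: Si^4+ (Z=14, 10 e⁻), Al^3+ (Z=13, 10 e⁻), In^3+ (Z=49, 46 e⁻), Cd^2+ (Z=48, 46 e⁻). Si^4+ < Al^3+ (isoelectronic, higher Z=14 is smaller); Al^3+ < In^3+ (same group, 2 shells fewer); In^3+ < Cd^2+ (both 46 e⁻, Z=49>48).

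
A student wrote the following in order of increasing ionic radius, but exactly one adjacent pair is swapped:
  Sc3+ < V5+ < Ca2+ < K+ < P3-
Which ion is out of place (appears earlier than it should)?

Sc3+

The pair Sc3+, V5+ is the wrong way round — V5+ and Sc3+ share 18 electrons; the higher nuclear charge on V (Z=23) contracts it more, so V5+ < Sc3+. All other adjacent pairs agree with periodic trends, so Sc3+ is the misplaced ion.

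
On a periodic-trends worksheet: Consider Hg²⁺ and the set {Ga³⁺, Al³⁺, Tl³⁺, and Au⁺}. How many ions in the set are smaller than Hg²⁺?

3

Electron counts and nuclear charges: Al³⁺ has 10 e⁻ (Z=13), Ga³⁺ has 28 e⁻ (Z=31), Tl³⁺ has 78 e⁻ (Z=81), Hg²⁺ has 78 e⁻ (Z=80), Au⁺ has 78 e⁻ (Z=79). Al³⁺ < Ga³⁺ (same group, period 3 vs 4); Ga³⁺ < Tl³⁺ (same group, 2 shells fewer); Tl³⁺ < Hg²⁺ (both 78 e⁻, Z=81>80); Hg²⁺ < Au⁺ (isoelectronic, higher Z=80 is smaller).
Placing each against Hg²⁺: smaller — Al³⁺, Ga³⁺, Tl³⁺; larger — Au⁺. Count: 3.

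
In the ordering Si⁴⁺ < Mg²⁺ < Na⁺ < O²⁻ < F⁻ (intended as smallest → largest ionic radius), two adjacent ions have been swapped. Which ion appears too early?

Scanning neighbour by neighbour, only O²⁻/F⁻ violates a trend: F⁻ and O²⁻ share 10 electrons; the higher nuclear charge on F (Z=9) contracts it more, so F⁻ < O²⁻. That makes O²⁻ the one sitting a position early relative to where it belongs.

O²⁻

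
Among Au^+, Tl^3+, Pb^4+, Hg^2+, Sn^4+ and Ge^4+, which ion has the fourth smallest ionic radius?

Tl^3+

Ge^4+ (Z=32, 28 e⁻), Sn^4+ (Z=50, 46 e⁻), Pb^4+ (Z=82, 78 e⁻), Tl^3+ (Z=81, 78 e⁻), Hg^2+ (Z=80, 78 e⁻), Au^+ (Z=79, 78 e⁻). Ge^4+ < Sn^4+ (same group, 1 shell fewer); Sn^4+ < Pb^4+ (same group, 1 shell fewer); Pb^4+ < Tl^3+ (both 78 e⁻, Z=82>81); Tl^3+ < Hg^2+ (both 78 e⁻, Z=81>80); Hg^2+ < Au^+ (both 78 e⁻, Z=80>79).
Ordering: Ge^4+ < Sn^4+ < Pb^4+ < Tl^3+ < Hg^2+ < Au^+. The fourth smallest is Tl^3+.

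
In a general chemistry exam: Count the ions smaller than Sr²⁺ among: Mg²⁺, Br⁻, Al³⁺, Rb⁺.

Al³⁺ has 10 e⁻ (Z=13), Mg²⁺ has 10 e⁻ (Z=12), Sr²⁺ has 36 e⁻ (Z=38), Rb⁺ has 36 e⁻ (Z=37), Br⁻ has 36 e⁻ (Z=35). Al³⁺ < Mg²⁺ (both 10 e⁻, Z=13>12); Mg²⁺ < Sr²⁺ (same group, 2 shells fewer); Sr²⁺ < Rb⁺ (isoelectronic, higher Z=38 is smaller); Rb⁺ < Br⁻ (both 36 e⁻, Z=37>35).
Placing each against Sr²⁺: smaller — Al³⁺, Mg²⁺; larger — Rb⁺, Br⁻. Count: 2.

2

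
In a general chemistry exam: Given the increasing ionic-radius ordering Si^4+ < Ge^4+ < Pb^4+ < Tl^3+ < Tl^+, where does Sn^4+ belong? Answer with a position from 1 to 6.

3

Electron counts and nuclear charges: Si^4+ (Z=14, 10 e⁻), Ge^4+ (Z=32, 28 e⁻), Sn^4+ (Z=50, 46 e⁻), Pb^4+ (Z=82, 78 e⁻), Tl^3+ (Z=81, 78 e⁻), Tl^+ (Z=81, 80 e⁻). Si^4+ < Ge^4+ (same group, 1 shell fewer); Ge^4+ < Sn^4+ (same group, 1 shell fewer); Sn^4+ < Pb^4+ (same group, 1 shell fewer); Pb^4+ < Tl^3+ (both 78 e⁻, Z=82>81); Tl^3+ < Tl^+ (higher charge on the same element).
The complete sequence is Si^4+ < Ge^4+ < Sn^4+ < Pb^4+ < Tl^3+ < Tl^+. Sn^4+ sits at position 3.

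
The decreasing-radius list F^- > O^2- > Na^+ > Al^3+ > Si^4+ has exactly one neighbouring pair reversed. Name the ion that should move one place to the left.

Scanning neighbour by neighbour, only F^-/O^2- violates a trend: both have 10 electrons but Z(F)=9 > Z(O)=8, so F^- should be the smaller of the two. That makes O^2- the one sitting a position late relative to where it belongs.

O^2-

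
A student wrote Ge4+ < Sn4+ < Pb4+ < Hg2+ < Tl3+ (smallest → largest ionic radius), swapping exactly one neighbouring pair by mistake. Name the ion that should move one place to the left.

Scanning neighbour by neighbour, only Hg2+/Tl3+ violates a trend: both have 78 electrons but Z(Tl)=81 > Z(Hg)=80, so Tl3+ should be the smaller of the two. That makes Tl3+ the one sitting a position late relative to where it belongs.

Tl3+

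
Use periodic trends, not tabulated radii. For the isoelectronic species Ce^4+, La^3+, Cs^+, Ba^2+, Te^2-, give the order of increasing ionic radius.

Isoelectronic series (54 e⁻ each). Size is set by nuclear charge: more protons means a smaller ion. Ce^4+ (Z=58), La^3+ (Z=57), Ba^2+ (Z=56), Cs^+ (Z=55), Te^2- (Z=52).

Ce^4+ < La^3+ < Ba^2+ < Cs^+ < Te^2-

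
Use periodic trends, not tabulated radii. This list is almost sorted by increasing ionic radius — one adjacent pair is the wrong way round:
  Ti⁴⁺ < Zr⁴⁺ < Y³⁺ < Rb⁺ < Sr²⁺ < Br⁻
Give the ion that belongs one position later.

Scanning neighbour by neighbour, only Rb⁺/Sr²⁺ violates a trend: both have 36 electrons but Z(Sr)=38 > Z(Rb)=37, so Sr²⁺ should be the smaller of the two. That makes Rb⁺ the one sitting a position early relative to where it belongs.

Rb⁺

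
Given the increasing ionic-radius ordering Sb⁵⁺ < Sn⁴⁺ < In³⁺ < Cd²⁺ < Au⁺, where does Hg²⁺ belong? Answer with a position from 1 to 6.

First list Z and electron count for each: Sb⁵⁺ (Z=51, 46 e⁻), Sn⁴⁺ (Z=50, 46 e⁻), In³⁺ (Z=49, 46 e⁻), Cd²⁺ (Z=48, 46 e⁻), Hg²⁺ (Z=80, 78 e⁻), Au⁺ (Z=79, 78 e⁻). Sb⁵⁺ < Sn⁴⁺ (isoelectronic, higher Z=51 is smaller); Sn⁴⁺ < In³⁺ (isoelectronic, higher Z=50 is smaller); In³⁺ < Cd²⁺ (both 46 e⁻, Z=49>48); Cd²⁺ < Hg²⁺ (same group, 1 shell fewer); Hg²⁺ < Au⁺ (both 78 e⁻, Z=80>79).
The complete sequence is Sb⁵⁺ < Sn⁴⁺ < In³⁺ < Cd²⁺ < Hg²⁺ < Au⁺. Hg²⁺ sits at position 5.

5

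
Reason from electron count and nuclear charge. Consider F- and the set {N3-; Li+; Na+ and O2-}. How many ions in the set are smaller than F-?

Tabulating Z and e⁻: Li+ has 2 e⁻ (Z=3), Na+ has 10 e⁻ (Z=11), F- has 10 e⁻ (Z=9), O2- has 10 e⁻ (Z=8), N3- has 10 e⁻ (Z=7). Li+ < Na+ (same group, 1 shell fewer); Na+ < F- (isoelectronic, higher Z=11 is smaller); F- < O2- (both 10 e⁻, Z=9>8); O2- < N3- (both 10 e⁻, Z=8>7).
Ordering all of them (including F-) by radius gives Li+ < Na+ < F- < O2- < N3-. Count: 2.

2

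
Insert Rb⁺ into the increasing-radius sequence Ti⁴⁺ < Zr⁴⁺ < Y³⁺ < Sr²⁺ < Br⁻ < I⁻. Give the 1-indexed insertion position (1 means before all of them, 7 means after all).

5

Tabulating Z and e⁻: Ti⁴⁺ (Z=22, 18 e⁻), Zr⁴⁺ (Z=40, 36 e⁻), Y³⁺ (Z=39, 36 e⁻), Sr²⁺ (Z=38, 36 e⁻), Rb⁺ (Z=37, 36 e⁻), Br⁻ (Z=35, 36 e⁻), I⁻ (Z=53, 54 e⁻). Ti⁴⁺ < Zr⁴⁺ (same group, 1 shell fewer); Zr⁴⁺ < Y³⁺ (isoelectronic, higher Z=40 is smaller); Y³⁺ < Sr²⁺ (isoelectronic, higher Z=39 is smaller); Sr²⁺ < Rb⁺ (both 36 e⁻, Z=38>37); Rb⁺ < Br⁻ (both 36 e⁻, Z=37>35); Br⁻ < I⁻ (same group, 1 shell fewer).
Merged order: Ti⁴⁺ < Zr⁴⁺ < Y³⁺ < Sr²⁺ < Rb⁺ < Br⁻ < I⁻ — Rb⁺ is number 5.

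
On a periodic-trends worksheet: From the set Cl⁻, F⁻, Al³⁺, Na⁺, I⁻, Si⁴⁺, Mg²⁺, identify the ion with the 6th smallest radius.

Cl⁻

Tabulating Z and e⁻: Si⁴⁺ (Z=14, 10 e⁻), Al³⁺ (Z=13, 10 e⁻), Mg²⁺ (Z=12, 10 e⁻), Na⁺ (Z=11, 10 e⁻), F⁻ (Z=9, 10 e⁻), Cl⁻ (Z=17, 18 e⁻), I⁻ (Z=53, 54 e⁻). Si⁴⁺ < Al³⁺ (both 10 e⁻, Z=14>13); Al³⁺ < Mg²⁺ (both 10 e⁻, Z=13>12); Mg²⁺ < Na⁺ (isoelectronic, higher Z=12 is smaller); Na⁺ < F⁻ (isoelectronic, higher Z=11 is smaller); F⁻ < Cl⁻ (same group, 1 shell fewer); Cl⁻ < I⁻ (same group, 2 shells fewer).
Ordering: Si⁴⁺ < Al³⁺ < Mg²⁺ < Na⁺ < F⁻ < Cl⁻ < I⁻. The 6th smallest is Cl⁻.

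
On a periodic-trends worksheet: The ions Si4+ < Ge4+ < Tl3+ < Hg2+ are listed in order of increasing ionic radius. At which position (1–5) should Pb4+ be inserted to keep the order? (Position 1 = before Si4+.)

Si4+ (Z=14, 10 e⁻), Ge4+ (Z=32, 28 e⁻), Pb4+ (Z=82, 78 e⁻), Tl3+ (Z=81, 78 e⁻), Hg2+ (Z=80, 78 e⁻). Si4+ < Ge4+ (same group, 1 shell fewer); Ge4+ < Pb4+ (same group, period 4 vs 6); Pb4+ < Tl3+ (both 78 e⁻, Z=82>81); Tl3+ < Hg2+ (isoelectronic, higher Z=81 is smaller).
The complete sequence is Si4+ < Ge4+ < Pb4+ < Tl3+ < Hg2+. Pb4+ sits at position 3.

3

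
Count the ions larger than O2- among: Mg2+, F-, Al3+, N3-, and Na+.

1

Isoelectronic series (10 e⁻ each). Size is set by nuclear charge: more protons means a smaller ion. Al3+ (Z=13), Mg2+ (Z=12), Na+ (Z=11), F- (Z=9), O2- (Z=8), N3- (Z=7).
Placing each against O2-: smaller — Al3+, Mg2+, Na+, F-; larger — N3-. So 1 is larger.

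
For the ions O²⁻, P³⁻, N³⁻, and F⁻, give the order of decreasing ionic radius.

First list Z and electron count for each: F⁻ (Z=9, 10 e⁻), O²⁻ (Z=8, 10 e⁻), N³⁻ (Z=7, 10 e⁻), P³⁻ (Z=15, 18 e⁻). F⁻ < O²⁻ (isoelectronic, higher Z=9 is smaller); O²⁻ < N³⁻ (both 10 e⁻, Z=8>7); N³⁻ < P³⁻ (same group, 1 shell fewer).

P³⁻ > N³⁻ > O²⁻ > F⁻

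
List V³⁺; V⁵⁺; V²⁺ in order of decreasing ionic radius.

V²⁺ > V³⁺ > V⁵⁺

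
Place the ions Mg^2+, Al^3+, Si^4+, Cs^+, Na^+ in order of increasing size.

Si^4+ < Al^3+ < Mg^2+ < Na^+ < Cs^+

Electron counts and nuclear charges: Si^4+: 10 e⁻, Z=14, Al^3+: 10 e⁻, Z=13, Mg^2+: 10 e⁻, Z=12, Na^+: 10 e⁻, Z=11, Cs^+: 54 e⁻, Z=55. Si^4+ < Al^3+ (isoelectronic, higher Z=14 is smaller); Al^3+ < Mg^2+ (isoelectronic, higher Z=13 is smaller); Mg^2+ < Na^+ (isoelectronic, higher Z=12 is smaller); Na^+ < Cs^+ (same group, period 3 vs 6).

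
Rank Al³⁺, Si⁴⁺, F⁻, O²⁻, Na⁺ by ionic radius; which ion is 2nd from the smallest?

Al³⁺

These species are isoelectronic with 10 electrons. The only difference is the number of protons: Si⁴⁺ (Z=14), Al³⁺ (Z=13), Na⁺ (Z=11), F⁻ (Z=9), O²⁻ (Z=8). The strongest nuclear pull (Si⁴⁺) gives the smallest ion.
That gives Si⁴⁺ < Al³⁺ < Na⁺ < F⁻ < O²⁻. From the smallest end, number 2 is Al³⁺.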